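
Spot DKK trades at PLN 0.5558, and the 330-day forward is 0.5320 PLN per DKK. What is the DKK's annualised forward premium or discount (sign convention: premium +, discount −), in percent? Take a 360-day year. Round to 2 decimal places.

-4.67%

T = 330/360 years.
(F − S)/S = (0.5320 − 0.5558)/0.5558 = -0.0428212.
Per annum: -0.0428212 / (330/360) = -0.046714 = -4.67%.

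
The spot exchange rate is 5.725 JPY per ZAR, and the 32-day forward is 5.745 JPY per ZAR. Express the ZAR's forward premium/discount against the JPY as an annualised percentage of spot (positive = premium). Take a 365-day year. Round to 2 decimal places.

+3.98%

T = 32/365 years.
ZAR trades forward at +0.34934% vs spot over the period.
Per annum: 0.0034934 / (32/365) = 0.039847 = 3.98%.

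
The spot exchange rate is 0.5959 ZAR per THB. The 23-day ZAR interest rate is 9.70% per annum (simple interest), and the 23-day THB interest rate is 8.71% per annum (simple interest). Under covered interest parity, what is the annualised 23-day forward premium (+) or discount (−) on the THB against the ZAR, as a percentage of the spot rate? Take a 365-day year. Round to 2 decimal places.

T = 23/365 years.
F = S · g_ZAR/g_THB = 0.5959 × 1.0061123/1.0054885 = 0.5962697.
Annualised premium = (F − S)/S × (1/T) = (0.5962697 − 0.5959)/0.5959 ÷ (23/365) = 0.98%.

+0.98%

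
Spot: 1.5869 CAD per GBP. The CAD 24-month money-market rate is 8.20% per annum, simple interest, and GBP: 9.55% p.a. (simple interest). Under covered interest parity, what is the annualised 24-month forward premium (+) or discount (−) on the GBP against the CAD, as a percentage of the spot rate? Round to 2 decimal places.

T = 2 years.
F = S · g_CAD/g_GBP = 1.5869 × 1.164000/1.191000 = 1.5509249.
Annualised premium = (F − S)/S × (1/T) = (1.5509249 − 1.5869)/1.5869 ÷ 2 = -1.13%.

-1.13%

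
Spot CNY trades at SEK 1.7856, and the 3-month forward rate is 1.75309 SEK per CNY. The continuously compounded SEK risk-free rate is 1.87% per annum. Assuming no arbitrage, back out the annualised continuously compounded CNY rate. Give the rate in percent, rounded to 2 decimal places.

9.22%

T = 3/12 years.
F/S = 1.75309/1.7856 = 0.9817932 = (growth of SEK) / (growth of CNY).
SEK growth factor: e^(0.0187×3/12) = 1.0046859.
Hence g_CNY = 1.0233172.
r = ln(1.0233172)/(3/12) = 0.092198 → 9.22%.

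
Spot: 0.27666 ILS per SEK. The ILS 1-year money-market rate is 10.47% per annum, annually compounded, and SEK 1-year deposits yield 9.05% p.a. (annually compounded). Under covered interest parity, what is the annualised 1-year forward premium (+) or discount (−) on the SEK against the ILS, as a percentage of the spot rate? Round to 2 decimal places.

+1.30%

T = 1 year.
F = S · g_ILS/g_SEK = 0.27666 × 1.104700/1.090500 = 0.28026254.
(F − S)/S ÷ T = (0.28026254 − 0.27666)/0.27666/1 = 0.013022 → 1.30%.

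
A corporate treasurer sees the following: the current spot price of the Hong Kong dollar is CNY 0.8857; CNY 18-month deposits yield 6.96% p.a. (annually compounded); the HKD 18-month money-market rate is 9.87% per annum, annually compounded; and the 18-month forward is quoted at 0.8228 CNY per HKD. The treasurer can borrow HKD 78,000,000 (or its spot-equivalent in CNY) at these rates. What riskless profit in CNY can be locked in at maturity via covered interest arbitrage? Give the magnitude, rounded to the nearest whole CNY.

T = 18/12 years.
Keep in HKD, deliver into the forward: 78,000,000·1.1516451601·0.8228 = CNY 73,910,743.74.
Swap to CNY now, deposit: 78,000,000·0.8857·1.1061960195 = CNY 76,421,109.53.
The quoted forward undervalues HKD, so borrow HKD, convert to CNY at spot, deposit the CNY at 6.96%, and buy HKD forward at 0.8228 to cover the loan.
Profit = 76,421,109.53 − 73,910,743.74 = CNY 2,510,366.

CNY 2,510,366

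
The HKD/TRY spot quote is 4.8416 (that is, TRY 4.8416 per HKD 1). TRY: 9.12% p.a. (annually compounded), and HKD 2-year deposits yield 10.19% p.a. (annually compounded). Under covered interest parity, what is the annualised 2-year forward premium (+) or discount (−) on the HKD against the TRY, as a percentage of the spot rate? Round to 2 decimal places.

T = 2 years.
F = S · g_TRY/g_HKD = 4.8416 × 1.1907174/1.2141836 = 4.7480277.
(F − S)/S ÷ T = (4.7480277 − 4.8416)/4.8416/2 = -0.009663 → -0.97%.

-0.97%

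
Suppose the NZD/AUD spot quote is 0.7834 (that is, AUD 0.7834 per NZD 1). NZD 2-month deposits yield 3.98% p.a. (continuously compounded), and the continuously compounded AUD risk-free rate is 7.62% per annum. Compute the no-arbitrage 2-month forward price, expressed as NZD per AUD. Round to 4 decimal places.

T = 2/12 years.
AUD accumulates by e^(0.0762×2/12) = 1.012781.
NZD accumulates by e^(0.0398×2/12) = 1.0066554.
CIP: F = S · (grow AUD)/(grow NZD) = 0.7834 × 1.012781/1.0066554 = 0.7881671 AUD per NZD.
Quoted the other way: 1/0.7881671 = 1.2688 NZD per AUD.

1.2688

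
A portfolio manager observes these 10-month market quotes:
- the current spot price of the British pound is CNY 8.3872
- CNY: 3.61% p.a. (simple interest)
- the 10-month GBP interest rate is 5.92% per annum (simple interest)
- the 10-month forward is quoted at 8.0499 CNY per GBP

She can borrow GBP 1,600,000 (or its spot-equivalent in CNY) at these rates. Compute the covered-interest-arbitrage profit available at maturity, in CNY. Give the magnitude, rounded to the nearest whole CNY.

CNY 307,978

T = 10/12 years.
Route A — deposit GBP, sell forward: 1,600,000 × 1.0493333333 × 8.0499 = CNY 13,515,245.44.
Route B — convert at spot, deposit CNY: 1,600,000 × 8.3872 × 1.0300833333 = CNY 13,823,223.89.
The quoted forward undervalues GBP, so borrow GBP, convert to CNY at spot, deposit the CNY at 3.61%, and buy GBP forward at 8.0499 to cover the loan.
Profit = 13,823,223.89 − 13,515,245.44 = CNY 307,978.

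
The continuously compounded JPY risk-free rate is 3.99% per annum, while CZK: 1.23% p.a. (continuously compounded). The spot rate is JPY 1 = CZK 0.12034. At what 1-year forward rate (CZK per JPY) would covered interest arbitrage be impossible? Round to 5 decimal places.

0.11706

T = 1 year.
Growth of 1 CZK over T: e^(0.0123×1) = 1.012376.
Growth of 1 JPY over T: e^(0.0399×1) = 1.0407067.
Forward (CZK per JPY) = 0.12034 × 1.012376 / 1.0407067 = 0.1170640.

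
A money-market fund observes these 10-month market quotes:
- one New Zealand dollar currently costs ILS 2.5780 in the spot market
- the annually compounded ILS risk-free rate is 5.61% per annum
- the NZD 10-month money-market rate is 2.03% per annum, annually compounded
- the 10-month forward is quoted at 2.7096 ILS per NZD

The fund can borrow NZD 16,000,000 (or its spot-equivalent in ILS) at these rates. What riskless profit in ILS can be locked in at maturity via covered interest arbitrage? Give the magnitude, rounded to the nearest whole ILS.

T = 10/12 years.
Keep in NZD, deliver into the forward: 16,000,000·1.0168882728·2.7096 = ILS 44,085,767.42.
Swap to ILS now, deposit: 16,000,000·2.5780·1.046536072 = ILS 43,167,519.90.
The quoted forward overvalues NZD, so borrow ILS, buy NZD at spot, deposit the NZD at 2.03%, and sell the proceeds forward at 2.7096.
The gap between the two covered legs is ILS 918,248.

ILS 918,248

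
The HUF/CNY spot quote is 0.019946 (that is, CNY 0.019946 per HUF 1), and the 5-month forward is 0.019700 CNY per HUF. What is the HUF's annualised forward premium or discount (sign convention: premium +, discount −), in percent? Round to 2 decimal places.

-2.96%

T = 5/12 years.
(F − S)/S = (0.019700 − 0.019946)/0.019946 = -0.0123333.
×(1/T) gives -2.96% p.a.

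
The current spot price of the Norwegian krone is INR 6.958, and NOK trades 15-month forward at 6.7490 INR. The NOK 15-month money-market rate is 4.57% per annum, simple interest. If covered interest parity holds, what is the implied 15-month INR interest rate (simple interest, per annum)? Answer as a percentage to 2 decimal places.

T = 15/12 years.
By CIP, F/S equals the INR-to-NOK growth ratio: 6.749/6.958 = 0.9699626.
NOK growth factor: 1 + 0.0457×15/12 = 1.057125.
That pins the INR growth at 1.0253717.
r = (1.0253717 − 1)/(15/12) = 0.020297 → 2.03%.

2.03%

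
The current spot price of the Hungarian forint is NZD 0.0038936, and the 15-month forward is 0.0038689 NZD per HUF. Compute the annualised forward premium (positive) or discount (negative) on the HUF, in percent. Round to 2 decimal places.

-0.51%

T = 15/12 years.
(F − S)/S = (0.0038689 − 0.0038936)/0.0038936 = -0.0063437.
Per annum: -0.0063437 / (15/12) = -0.005075 = -0.51%.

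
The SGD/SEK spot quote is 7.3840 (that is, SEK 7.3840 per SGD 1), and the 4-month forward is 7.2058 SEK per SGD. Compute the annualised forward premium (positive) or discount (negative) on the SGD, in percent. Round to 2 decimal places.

-7.24%

T = 4/12 years.
SGD trades forward at -2.41333% vs spot over the period.
×(1/T) gives -7.24% p.a.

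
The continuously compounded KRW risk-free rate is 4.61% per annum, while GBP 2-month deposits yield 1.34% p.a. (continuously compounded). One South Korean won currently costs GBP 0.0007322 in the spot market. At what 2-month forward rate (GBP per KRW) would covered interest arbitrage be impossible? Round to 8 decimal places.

0.00072822

T = 2/12 years.
GBP growth factor: e^(0.0134×2/12) = 1.0022358.
KRW growth factor: e^(0.0461×2/12) = 1.0077129.
CIP: F = S · (grow GBP)/(grow KRW) = 0.0007322 × 1.0022358/1.0077129 = 0.0007282204 GBP per KRW.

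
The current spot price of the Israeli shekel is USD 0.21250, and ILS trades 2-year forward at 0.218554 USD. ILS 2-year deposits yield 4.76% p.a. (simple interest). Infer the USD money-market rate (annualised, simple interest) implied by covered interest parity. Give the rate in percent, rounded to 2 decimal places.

T = 2 years.
By CIP, F/S equals the USD-to-ILS growth ratio: 0.218554/0.2125 = 1.0284894.
The ILS side grows by 1 + 0.0476×2 = 1.095200.
So the USD growth factor = 1.1264016.
r = (1.1264016 − 1)/2 = 0.063201 → 6.32%.

6.32%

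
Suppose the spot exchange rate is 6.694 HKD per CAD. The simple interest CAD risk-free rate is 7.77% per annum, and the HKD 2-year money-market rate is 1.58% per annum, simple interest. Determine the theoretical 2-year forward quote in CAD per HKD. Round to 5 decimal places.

0.16732

T = 2 years.
Growth of 1 HKD over T: 1 + 0.0158×2 = 1.031600.
Growth of 1 CAD over T: 1 + 0.0777×2 = 1.155400.
Forward (HKD per CAD) = 6.694 × 1.031600 / 1.155400 = 5.976744.
Invert for CAD per HKD: 1 / 5.976744 = 0.16732.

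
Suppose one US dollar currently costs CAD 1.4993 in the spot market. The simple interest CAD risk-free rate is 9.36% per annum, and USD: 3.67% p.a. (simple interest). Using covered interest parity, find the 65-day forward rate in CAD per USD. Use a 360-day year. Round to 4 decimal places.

1.5146

T = 65/360 years.
Growth of 1 CAD over T: 1 + 0.0936×65/360 = 1.016900.
USD growth factor: 1 + 0.0367×65/360 = 1.0066264.
CIP: F = S · (grow CAD)/(grow USD) = 1.4993 × 1.016900/1.0066264 = 1.514602 CAD per USD.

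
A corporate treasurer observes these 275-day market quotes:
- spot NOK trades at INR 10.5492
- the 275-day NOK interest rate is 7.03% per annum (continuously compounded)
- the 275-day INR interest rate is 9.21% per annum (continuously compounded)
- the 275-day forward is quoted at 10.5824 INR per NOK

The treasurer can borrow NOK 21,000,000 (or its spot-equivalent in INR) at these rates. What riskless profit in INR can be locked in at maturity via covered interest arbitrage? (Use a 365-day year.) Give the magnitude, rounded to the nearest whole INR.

INR 3,133,080

T = 275/365 years.
Route A — deposit NOK, sell forward: 21,000,000 × 1.05439353513 × 10.5824 = INR 234,318,297.07.
Route B — convert at spot, deposit INR: 21,000,000 × 10.5492 × 1.07185459125 = INR 237,451,377.53.
The quoted forward undervalues NOK, so borrow NOK, convert to INR at spot, deposit the INR at 9.21%, and buy NOK forward at 10.5824 to cover the loan.
Profit = 237,451,377.53 − 234,318,297.07 = INR 3,133,080.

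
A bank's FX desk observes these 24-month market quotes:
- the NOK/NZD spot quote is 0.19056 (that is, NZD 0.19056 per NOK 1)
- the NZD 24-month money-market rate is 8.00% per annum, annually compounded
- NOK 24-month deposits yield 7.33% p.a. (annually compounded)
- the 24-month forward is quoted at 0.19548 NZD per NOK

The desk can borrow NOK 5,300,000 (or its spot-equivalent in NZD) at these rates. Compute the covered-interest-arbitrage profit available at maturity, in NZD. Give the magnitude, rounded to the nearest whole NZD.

NZD 15,468

T = 2 years.
Invest the NOK and cover forward: 5,300,000 × 1.15197289 × 0.19548 = NZD 1,193,494.60.
Convert at spot and invest in NZD: 5,300,000 × 0.19056 × 1.166400 = NZD 1,178,026.68.
The quoted forward overvalues NOK, so borrow NZD, buy NOK at spot, deposit the NOK at 7.33%, and sell the proceeds forward at 0.19548.
Arbitrage profit = |1,193,494.60 − 1,178,026.68| = NZD 15,468.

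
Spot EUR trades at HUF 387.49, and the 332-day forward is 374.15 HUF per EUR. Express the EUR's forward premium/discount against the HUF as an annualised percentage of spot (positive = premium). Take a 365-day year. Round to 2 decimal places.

-3.78%

T = 332/365 years.
Period premium: (374.15 − 387.49)/387.49 = -0.0344267.
×(1/T) gives -3.78% p.a.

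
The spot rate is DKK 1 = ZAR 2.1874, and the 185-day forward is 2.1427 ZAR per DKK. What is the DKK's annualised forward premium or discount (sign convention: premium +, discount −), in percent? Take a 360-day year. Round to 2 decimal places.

T = 185/360 years.
(F − S)/S = (2.1427 − 2.1874)/2.1874 = -0.0204352.
×(1/T) gives -3.98% p.a.

-3.98%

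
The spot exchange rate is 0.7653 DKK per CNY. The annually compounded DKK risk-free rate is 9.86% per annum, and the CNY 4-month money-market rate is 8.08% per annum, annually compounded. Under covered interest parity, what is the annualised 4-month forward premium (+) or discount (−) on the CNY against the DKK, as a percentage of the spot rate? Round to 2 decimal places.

T = 4/12 years.
F = S · g_DKK/g_CNY = 0.7653 × 1.031842/1.0262388 = 0.7694785.
Annualised premium = (F − S)/S × (1/T) = (0.7694785 − 0.7653)/0.7653 ÷ (4/12) = 1.64%.

+1.64%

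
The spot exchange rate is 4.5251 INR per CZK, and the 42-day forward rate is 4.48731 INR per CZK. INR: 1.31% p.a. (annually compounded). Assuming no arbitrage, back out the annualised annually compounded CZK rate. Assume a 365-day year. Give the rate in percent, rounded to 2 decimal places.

8.97%

T = 42/365 years.
CIP gives F = S · g_INR/g_CZK, so g_INR/g_CZK = 4.48731/4.5251 = 0.9916488.
INR growth factor: (1 + 0.0131)^(42/365) = 1.0014987.
So the CZK growth factor = 1.0099329.
r = 1.0099329^(365/42) − 1 = 0.089693 → 8.97%.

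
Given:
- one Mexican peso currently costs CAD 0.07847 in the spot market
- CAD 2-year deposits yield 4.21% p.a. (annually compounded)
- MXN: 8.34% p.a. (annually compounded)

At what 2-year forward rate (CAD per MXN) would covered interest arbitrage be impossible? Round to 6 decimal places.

0.072601

T = 2 years.
CAD growth factor: (1 + 0.0421)^2 = 1.0859724.
MXN growth factor: (1 + 0.0834)^2 = 1.1737556.
So F = 0.07847 × 1.0859724 / 1.1737556 = 0.07260136 (CAD/MXN).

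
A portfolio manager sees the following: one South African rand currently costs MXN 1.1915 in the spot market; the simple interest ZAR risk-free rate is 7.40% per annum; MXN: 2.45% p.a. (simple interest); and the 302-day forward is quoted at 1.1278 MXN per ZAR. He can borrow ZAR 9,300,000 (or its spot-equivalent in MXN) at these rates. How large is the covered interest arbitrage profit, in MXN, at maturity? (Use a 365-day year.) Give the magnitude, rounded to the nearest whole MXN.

MXN 174,849

T = 302/365 years.
Route A — deposit ZAR, sell forward: 9,300,000 × 1.0612273973 × 1.1278 = MXN 11,130,726.01.
Route B — convert at spot, deposit MXN: 9,300,000 × 1.1915 × 1.0202712329 = MXN 11,305,574.52.
The quoted forward undervalues ZAR, so borrow ZAR, convert to MXN at spot, deposit the MXN at 2.45%, and buy ZAR forward at 1.1278 to cover the loan.
Arbitrage profit = |11,130,726.01 − 11,305,574.52| = MXN 174,849.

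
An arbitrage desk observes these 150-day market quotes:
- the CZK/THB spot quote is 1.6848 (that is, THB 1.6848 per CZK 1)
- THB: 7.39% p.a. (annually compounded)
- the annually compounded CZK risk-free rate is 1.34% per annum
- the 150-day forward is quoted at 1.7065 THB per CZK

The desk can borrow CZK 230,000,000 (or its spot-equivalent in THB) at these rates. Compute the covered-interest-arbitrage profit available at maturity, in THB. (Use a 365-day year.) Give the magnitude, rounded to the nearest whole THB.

T = 150/365 years.
Invest the CZK and cover forward: 230,000,000 × 1.00548526905 × 1.7065 = THB 394,647,940.68.
Convert at spot and invest in THB: 230,000,000 × 1.6848 × 1.02973355926 = THB 399,025,873.15.
The quoted forward undervalues CZK, so borrow CZK, convert to THB at spot, deposit the THB at 7.39%, and buy CZK forward at 1.7065 to cover the loan.
Arbitrage profit = |394,647,940.68 − 399,025,873.15| = THB 4,377,932.

THB 4,377,932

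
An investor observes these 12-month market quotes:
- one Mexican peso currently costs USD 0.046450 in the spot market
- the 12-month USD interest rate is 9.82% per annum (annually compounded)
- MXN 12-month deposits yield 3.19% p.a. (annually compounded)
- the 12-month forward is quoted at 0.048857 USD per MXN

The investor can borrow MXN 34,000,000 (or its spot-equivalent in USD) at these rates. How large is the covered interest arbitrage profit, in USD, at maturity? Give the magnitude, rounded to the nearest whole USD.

T = 1 year.
Route A — deposit MXN, sell forward: 34,000,000 × 1.031900 × 0.048857 = USD 1,714,128.30.
Route B — convert at spot, deposit USD: 34,000,000 × 0.046450 × 1.098200 = USD 1,734,387.26.
The quoted forward undervalues MXN, so borrow MXN, convert to USD at spot, deposit the USD at 9.82%, and buy MXN forward at 0.048857 to cover the loan.
The gap between the two covered legs is USD 20,259.

USD 20,259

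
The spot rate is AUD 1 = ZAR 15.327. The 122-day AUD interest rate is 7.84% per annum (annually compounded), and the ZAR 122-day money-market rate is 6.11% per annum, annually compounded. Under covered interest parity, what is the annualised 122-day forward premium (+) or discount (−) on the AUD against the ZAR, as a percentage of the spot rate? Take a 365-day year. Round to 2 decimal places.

-1.61%

T = 122/365 years.
No-arbitrage forward: 15.327 × 1.0200206 / 1.0255493 = 15.244373 ZAR/AUD.
(F − S)/S ÷ T = (15.244373 − 15.327)/15.327/(122/365) = -0.016129 → -1.61%.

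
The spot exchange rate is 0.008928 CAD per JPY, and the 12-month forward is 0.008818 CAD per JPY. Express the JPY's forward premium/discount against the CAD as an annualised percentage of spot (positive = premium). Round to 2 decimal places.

-1.23%

T = 1 year.
Period premium: (0.008818 − 0.008928)/0.008928 = -0.0123208.
×(1/T) gives -1.23% p.a.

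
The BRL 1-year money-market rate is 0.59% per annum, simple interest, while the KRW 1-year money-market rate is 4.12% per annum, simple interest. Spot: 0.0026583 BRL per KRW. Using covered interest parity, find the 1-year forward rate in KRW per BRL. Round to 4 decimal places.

T = 1 year.
BRL growth factor: 1 + 0.0059×1 = 1.005900.
KRW growth factor: 1 + 0.0412×1 = 1.041200.
Forward (BRL per KRW) = 0.0026583 × 1.005900 / 1.041200 = 0.00256817515.
Quoted the other way: 1/0.00256817515 = 389.3815 KRW per BRL.

389.3815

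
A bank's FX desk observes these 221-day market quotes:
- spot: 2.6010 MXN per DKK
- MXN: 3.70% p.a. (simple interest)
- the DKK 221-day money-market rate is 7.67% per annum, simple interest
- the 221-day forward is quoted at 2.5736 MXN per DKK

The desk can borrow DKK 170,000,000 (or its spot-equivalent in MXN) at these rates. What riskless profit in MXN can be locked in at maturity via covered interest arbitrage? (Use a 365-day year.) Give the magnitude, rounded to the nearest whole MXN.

MXN 5,754,358

T = 221/365 years.
Invest the DKK and cover forward: 170,000,000 × 1.04644027397 × 2.5736 = MXN 457,830,177.15.
Convert at spot and invest in MXN: 170,000,000 × 2.6010 × 1.02240273973 = MXN 452,075,819.43.
The quoted forward overvalues DKK, so borrow MXN, buy DKK at spot, deposit the DKK at 7.67%, and sell the proceeds forward at 2.5736.
The gap between the two covered legs is MXN 5,754,358.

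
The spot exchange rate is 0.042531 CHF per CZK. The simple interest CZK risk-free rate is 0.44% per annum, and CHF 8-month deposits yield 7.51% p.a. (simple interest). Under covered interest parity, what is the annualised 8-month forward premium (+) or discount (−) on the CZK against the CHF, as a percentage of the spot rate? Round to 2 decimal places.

+7.05%

T = 8/12 years.
F = S · g_CHF/g_CZK = 0.042531 × 1.0500667/1.0029333 = 0.044529768.
Annualised premium = (F − S)/S × (1/T) = (0.044529768 − 0.042531)/0.042531 ÷ (8/12) = 7.05%.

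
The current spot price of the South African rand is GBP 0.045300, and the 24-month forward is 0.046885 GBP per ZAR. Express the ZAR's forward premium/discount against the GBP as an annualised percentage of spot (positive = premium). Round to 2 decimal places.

T = 2 years.
Period premium: (0.046885 − 0.0453)/0.0453 = 0.0349890.
Annualise by dividing by T: 0.0349890 / 2 = 0.017494 → 1.75%.

+1.75%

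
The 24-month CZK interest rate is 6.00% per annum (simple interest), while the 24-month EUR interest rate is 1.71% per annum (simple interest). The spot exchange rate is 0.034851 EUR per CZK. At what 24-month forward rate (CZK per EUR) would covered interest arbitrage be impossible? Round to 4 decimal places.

31.0741

T = 2 years.
EUR growth factor: 1 + 0.0171×2 = 1.034200.
CZK accumulates by 1 + 0.0600×2 = 1.120000.
So F = 0.034851 × 1.034200 / 1.120000 = 0.032181164 (EUR/CZK).
Invert for CZK per EUR: 1 / 0.032181164 = 31.0741.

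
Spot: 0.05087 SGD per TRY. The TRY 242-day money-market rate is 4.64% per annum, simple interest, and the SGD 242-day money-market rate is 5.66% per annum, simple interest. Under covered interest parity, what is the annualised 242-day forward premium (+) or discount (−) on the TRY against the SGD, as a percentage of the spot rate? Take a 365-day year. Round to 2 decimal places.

+0.99%

T = 242/365 years.
F = S · g_SGD/g_TRY = 0.05087 × 1.0375266/1.0307638 = 0.05120376.
Annualised premium = (F − S)/S × (1/T) = (0.05120376 − 0.05087)/0.05087 ÷ (242/365) = 0.99%.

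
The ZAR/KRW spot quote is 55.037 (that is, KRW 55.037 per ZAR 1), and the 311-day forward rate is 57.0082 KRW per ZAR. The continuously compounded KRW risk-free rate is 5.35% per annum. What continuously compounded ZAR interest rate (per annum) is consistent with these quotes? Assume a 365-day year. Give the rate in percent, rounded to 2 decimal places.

1.22%

T = 311/365 years.
F/S = 57.0082/55.037 = 1.0358159 = (growth of KRW) / (growth of ZAR).
KRW growth factor: e^(0.0535×311/365) = 1.0466399.
Hence g_ZAR = 1.0104497.
r = ln(1.0104497)/(311/365) = 0.012200 → 1.22%.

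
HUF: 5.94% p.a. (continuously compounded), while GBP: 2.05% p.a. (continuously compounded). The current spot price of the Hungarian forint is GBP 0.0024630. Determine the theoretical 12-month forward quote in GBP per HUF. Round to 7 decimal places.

0.0023690

T = 1 year.
Growth of 1 GBP over T: e^(0.0205×1) = 1.0207116.
HUF accumulates by e^(0.0594×1) = 1.0611996.
So F = 0.002463 × 1.0207116 / 1.0611996 = 0.002369029 (GBP/HUF).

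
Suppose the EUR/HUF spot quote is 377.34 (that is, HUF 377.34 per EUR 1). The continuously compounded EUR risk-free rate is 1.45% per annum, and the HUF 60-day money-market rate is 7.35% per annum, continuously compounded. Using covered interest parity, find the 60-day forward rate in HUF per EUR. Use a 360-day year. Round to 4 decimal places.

381.0688

T = 60/360 years.
HUF growth factor: e^(0.0735×60/360) = 1.012325339.
EUR growth factor: e^(0.0145×60/360) = 1.002419589.
CIP: F = S · (grow HUF)/(grow EUR) = 377.34 × 1.012325339/1.002419589 = 381.068814 HUF per EUR.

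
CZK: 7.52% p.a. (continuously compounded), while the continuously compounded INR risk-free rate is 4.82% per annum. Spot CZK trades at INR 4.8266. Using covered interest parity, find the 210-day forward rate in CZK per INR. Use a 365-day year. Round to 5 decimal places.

T = 210/365 years.
Growth of 1 INR over T: e^(0.0482×210/365) = 1.0281196.
CZK accumulates by e^(0.0752×210/365) = 1.0442154.
Forward (INR per CZK) = 4.8266 × 1.0281196 / 1.0442154 = 4.752202.
Quoted the other way: 1/4.752202 = 0.21043 CZK per INR.

0.21043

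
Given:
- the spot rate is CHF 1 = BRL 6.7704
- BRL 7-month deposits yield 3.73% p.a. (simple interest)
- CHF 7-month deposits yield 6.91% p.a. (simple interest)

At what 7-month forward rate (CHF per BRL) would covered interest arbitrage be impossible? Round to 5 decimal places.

0.15038

T = 7/12 years.
BRL accumulates by 1 + 0.0373×7/12 = 1.0217583.
CHF accumulates by 1 + 0.0691×7/12 = 1.0403083.
So F = 6.7704 × 1.0217583 / 1.0403083 = 6.649675 (BRL/CHF).
Invert for CHF per BRL: 1 / 6.649675 = 0.15038.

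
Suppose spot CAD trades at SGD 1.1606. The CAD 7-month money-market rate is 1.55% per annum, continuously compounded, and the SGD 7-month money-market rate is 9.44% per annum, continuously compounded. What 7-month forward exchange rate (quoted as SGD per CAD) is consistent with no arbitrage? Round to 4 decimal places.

T = 7/12 years.
SGD accumulates by e^(0.0944×7/12) = 1.0566111.
CAD accumulates by e^(0.0155×7/12) = 1.0090827.
Forward (SGD per CAD) = 1.1606 × 1.0566111 / 1.0090827 = 1.215265.

1.2153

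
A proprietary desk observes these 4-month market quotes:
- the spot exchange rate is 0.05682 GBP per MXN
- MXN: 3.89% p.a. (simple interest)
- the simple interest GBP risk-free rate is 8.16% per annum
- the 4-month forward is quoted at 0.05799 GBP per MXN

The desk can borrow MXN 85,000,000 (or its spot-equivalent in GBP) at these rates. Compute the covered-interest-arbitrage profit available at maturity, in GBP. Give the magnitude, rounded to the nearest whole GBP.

GBP 31,997

T = 4/12 years.
Route A — deposit MXN, sell forward: 85,000,000 × 1.012966667 × 0.05799 = GBP 4,993,064.65.
Route B — convert at spot, deposit GBP: 85,000,000 × 0.05682 × 1.027200 = GBP 4,961,067.84.
The quoted forward overvalues MXN, so borrow GBP, buy MXN at spot, deposit the MXN at 3.89%, and sell the proceeds forward at 0.05799.
The gap between the two covered legs is GBP 31,997.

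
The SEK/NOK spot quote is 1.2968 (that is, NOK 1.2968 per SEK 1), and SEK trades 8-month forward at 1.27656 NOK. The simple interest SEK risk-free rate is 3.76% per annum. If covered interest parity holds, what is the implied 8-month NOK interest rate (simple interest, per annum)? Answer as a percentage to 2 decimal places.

T = 8/12 years.
By CIP, F/S equals the NOK-to-SEK growth ratio: 1.27656/1.2968 = 0.9843924.
The SEK side grows by 1 + 0.0376×8/12 = 1.0250667.
So the NOK growth factor = 1.0090679.
r = (1.0090679 − 1)/(8/12) = 0.013602 → 1.36%.

1.36%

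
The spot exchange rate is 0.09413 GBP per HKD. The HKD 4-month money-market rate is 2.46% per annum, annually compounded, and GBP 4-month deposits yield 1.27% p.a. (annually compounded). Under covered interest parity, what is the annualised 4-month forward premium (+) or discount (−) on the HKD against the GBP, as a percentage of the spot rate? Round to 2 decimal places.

T = 4/12 years.
CIP forward (GBP per HKD) = 0.09413 × 1.0042155/1.0081337 = 0.09376416.
(F − S)/S ÷ T = (0.09376416 − 0.09413)/0.09413/(4/12) = -0.011660 → -1.17%.

-1.17%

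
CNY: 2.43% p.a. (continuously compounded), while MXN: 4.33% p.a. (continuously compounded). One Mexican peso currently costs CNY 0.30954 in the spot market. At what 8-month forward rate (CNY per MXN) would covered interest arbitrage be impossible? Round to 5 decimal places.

0.30564

T = 8/12 years.
CNY accumulates by e^(0.0243×8/12) = 1.0163319.
MXN accumulates by e^(0.0433×8/12) = 1.0292873.
So F = 0.30954 × 1.0163319 / 1.0292873 = 0.3056439 (CNY/MXN).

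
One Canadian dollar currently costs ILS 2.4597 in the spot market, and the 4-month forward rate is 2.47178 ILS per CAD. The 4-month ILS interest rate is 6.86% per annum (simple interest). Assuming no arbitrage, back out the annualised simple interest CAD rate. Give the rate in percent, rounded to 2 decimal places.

T = 4/12 years.
By CIP, F/S equals the ILS-to-CAD growth ratio: 2.47178/2.4597 = 1.0049112.
The ILS side grows by 1 + 0.0686×4/12 = 1.0228667.
So the CAD growth factor = 1.0178677.
(1.0178677 − 1)/T = 0.053603, i.e. 5.36%.

5.36%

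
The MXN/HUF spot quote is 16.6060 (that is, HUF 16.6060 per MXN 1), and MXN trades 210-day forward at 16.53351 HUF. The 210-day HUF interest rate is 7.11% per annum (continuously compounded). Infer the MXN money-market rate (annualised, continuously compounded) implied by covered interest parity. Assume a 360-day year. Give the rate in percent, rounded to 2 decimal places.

T = 210/360 years.
F/S = 16.53351/16.606 = 0.9956347 = (growth of HUF) / (growth of MXN).
The HUF side grows by e^(0.0711×210/360) = 1.0423471.
That pins the MXN growth at 1.0469172.
Take logs: ln 1.0469172 / (210/360) = 0.078600, so 7.86%.

7.86%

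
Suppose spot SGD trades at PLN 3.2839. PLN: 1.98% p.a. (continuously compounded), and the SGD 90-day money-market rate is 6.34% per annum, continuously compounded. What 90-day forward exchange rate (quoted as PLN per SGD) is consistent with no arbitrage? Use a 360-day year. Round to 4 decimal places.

T = 90/360 years.
PLN growth factor: e^(0.0198×90/360) = 1.0049623.
SGD growth factor: e^(0.0634×90/360) = 1.0159763.
Forward (PLN per SGD) = 3.2839 × 1.0049623 / 1.0159763 = 3.248300.

3.2483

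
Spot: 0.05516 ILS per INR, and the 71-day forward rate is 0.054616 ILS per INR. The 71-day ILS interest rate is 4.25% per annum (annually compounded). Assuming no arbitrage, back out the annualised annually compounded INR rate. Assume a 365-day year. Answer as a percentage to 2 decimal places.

9.70%

T = 71/365 years.
F/S = 0.054616/0.05516 = 0.9901378 = (growth of ILS) / (growth of INR).
The ILS side grows by (1 + 0.0425)^(71/365) = 1.0081291.
That pins the INR growth at 1.0181705.
r = 1.0181705^(365/71) − 1 = 0.096993 → 9.70%.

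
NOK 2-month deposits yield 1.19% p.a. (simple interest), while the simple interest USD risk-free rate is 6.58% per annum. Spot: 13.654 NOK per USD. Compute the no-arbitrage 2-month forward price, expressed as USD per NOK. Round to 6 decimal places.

T = 2/12 years.
NOK accumulates by 1 + 0.0119×2/12 = 1.0019833.
Growth of 1 USD over T: 1 + 0.0658×2/12 = 1.0109667.
So F = 13.654 × 1.0019833 / 1.0109667 = 13.53267 (NOK/USD).
Quoted the other way: 1/13.53267 = 0.073895 USD per NOK.

0.073895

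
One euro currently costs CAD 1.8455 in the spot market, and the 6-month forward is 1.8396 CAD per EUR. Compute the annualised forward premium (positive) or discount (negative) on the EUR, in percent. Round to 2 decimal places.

T = 6/12 years.
EUR trades forward at -0.31970% vs spot over the period.
Annualise by dividing by T: -0.0031970 / (6/12) = -0.006394 → -0.64%.

-0.64%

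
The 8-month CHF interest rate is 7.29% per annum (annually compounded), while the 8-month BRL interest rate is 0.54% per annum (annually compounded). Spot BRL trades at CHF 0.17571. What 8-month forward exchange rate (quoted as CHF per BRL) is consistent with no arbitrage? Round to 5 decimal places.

0.18349

T = 8/12 years.
CHF accumulates by (1 + 0.0729)^(8/12) = 1.0480279.
BRL growth factor: (1 + 0.0054)^(8/12) = 1.0035968.
So F = 0.17571 × 1.0480279 / 1.0035968 = 0.1834890 (CHF/BRL).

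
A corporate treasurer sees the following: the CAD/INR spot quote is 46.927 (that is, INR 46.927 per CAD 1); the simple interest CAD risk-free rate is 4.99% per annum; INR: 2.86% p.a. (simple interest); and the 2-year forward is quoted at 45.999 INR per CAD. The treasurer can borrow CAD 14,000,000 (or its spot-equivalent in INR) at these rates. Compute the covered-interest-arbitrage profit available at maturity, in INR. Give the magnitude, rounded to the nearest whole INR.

T = 2 years.
Keep in CAD, deliver into the forward: 14,000,000·1.099800·45.999 = INR 708,255,802.80.
Swap to INR now, deposit: 14,000,000·46.927·1.057200 = INR 694,557,141.60.
The quoted forward overvalues CAD, so borrow INR, buy CAD at spot, deposit the CAD at 4.99%, and sell the proceeds forward at 45.999.
Profit = 708,255,802.80 − 694,557,141.60 = INR 13,698,661.

INR 13,698,661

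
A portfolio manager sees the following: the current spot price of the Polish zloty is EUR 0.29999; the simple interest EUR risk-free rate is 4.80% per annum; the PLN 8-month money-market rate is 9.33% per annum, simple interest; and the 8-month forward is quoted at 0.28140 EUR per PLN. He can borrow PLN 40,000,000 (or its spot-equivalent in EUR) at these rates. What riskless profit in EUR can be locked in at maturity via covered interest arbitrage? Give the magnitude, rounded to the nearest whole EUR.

EUR 427,464

T = 8/12 years.
Invest the PLN and cover forward: 40,000,000 × 1.062200 × 0.28140 = EUR 11,956,123.20.
Convert at spot and invest in EUR: 40,000,000 × 0.29999 × 1.032000 = EUR 12,383,587.20.
The quoted forward undervalues PLN, so borrow PLN, convert to EUR at spot, deposit the EUR at 4.80%, and buy PLN forward at 0.28140 to cover the loan.
Profit = 12,383,587.20 − 11,956,123.20 = EUR 427,464.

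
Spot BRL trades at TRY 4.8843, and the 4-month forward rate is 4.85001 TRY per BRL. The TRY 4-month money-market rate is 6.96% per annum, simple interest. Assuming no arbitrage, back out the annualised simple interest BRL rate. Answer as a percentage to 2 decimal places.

9.13%

T = 4/12 years.
CIP gives F = S · g_TRY/g_BRL, so g_TRY/g_BRL = 4.85001/4.8843 = 0.9929795.
The TRY side grows by 1 + 0.0696×4/12 = 1.023200.
So the BRL growth factor = 1.0304342.
(1.0304342 − 1)/T = 0.091303, i.e. 9.13%.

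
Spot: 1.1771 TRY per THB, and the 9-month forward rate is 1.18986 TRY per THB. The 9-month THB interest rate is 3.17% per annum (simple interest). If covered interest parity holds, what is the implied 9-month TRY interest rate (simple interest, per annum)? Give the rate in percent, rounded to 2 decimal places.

T = 9/12 years.
F/S = 1.18986/1.1771 = 1.0108402 = (growth of TRY) / (growth of THB).
THB growth factor: 1 + 0.0317×9/12 = 1.023775.
That pins the TRY growth at 1.0348729.
r = (1.0348729 − 1)/(9/12) = 0.046497 → 4.65%.

4.65%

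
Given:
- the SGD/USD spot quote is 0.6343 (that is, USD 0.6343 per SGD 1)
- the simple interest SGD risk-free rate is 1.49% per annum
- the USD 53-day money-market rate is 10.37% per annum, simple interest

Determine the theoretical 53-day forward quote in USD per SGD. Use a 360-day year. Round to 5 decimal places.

0.64257

T = 53/360 years.
USD growth factor: 1 + 0.1037×53/360 = 1.0152669.
SGD growth factor: 1 + 0.0149×53/360 = 1.0021936.
CIP: F = S · (grow USD)/(grow SGD) = 0.6343 × 1.0152669/1.0021936 = 0.6425742 USD per SGD.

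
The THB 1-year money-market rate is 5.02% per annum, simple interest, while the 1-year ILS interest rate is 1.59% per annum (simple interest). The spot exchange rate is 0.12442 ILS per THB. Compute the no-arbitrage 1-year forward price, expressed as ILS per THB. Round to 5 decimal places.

T = 1 year.
Growth of 1 ILS over T: 1 + 0.0159×1 = 1.015900.
Growth of 1 THB over T: 1 + 0.0502×1 = 1.050200.
CIP: F = S · (grow ILS)/(grow THB) = 0.12442 × 1.015900/1.050200 = 0.1203564 ILS per THB.

0.12036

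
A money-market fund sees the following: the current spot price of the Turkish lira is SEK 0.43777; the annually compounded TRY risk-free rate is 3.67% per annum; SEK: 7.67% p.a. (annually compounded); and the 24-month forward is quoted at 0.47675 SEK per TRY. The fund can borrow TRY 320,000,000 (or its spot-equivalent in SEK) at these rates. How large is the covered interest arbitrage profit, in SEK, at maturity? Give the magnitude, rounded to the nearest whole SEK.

SEK 1,563,619

T = 2 years.
Invest the TRY and cover forward: 320,000,000 × 1.07474689 × 0.47675 = SEK 163,963,385.54.
Convert at spot and invest in SEK: 320,000,000 × 0.43777 × 1.15928289 = SEK 162,399,766.64.
The quoted forward overvalues TRY, so borrow SEK, buy TRY at spot, deposit the TRY at 3.67%, and sell the proceeds forward at 0.47675.
Arbitrage profit = |163,963,385.54 − 162,399,766.64| = SEK 1,563,619.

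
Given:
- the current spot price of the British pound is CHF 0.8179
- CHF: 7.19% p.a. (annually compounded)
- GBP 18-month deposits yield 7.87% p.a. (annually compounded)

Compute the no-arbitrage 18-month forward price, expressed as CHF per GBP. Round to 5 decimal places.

0.81018

T = 18/12 years.
CHF growth factor: (1 + 0.0719)^(18/12) = 1.109766.
Growth of 1 GBP over T: (1 + 0.0787)^(18/12) = 1.120343.
So F = 0.8179 × 1.109766 / 1.120343 = 0.8101783 (CHF/GBP).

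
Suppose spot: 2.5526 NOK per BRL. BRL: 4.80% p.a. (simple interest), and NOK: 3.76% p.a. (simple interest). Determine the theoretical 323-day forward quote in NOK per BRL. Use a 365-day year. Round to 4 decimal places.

T = 323/365 years.
Growth of 1 NOK over T: 1 + 0.0376×323/365 = 1.0332734.
Growth of 1 BRL over T: 1 + 0.0480×323/365 = 1.0424767.
So F = 2.5526 × 1.0332734 / 1.0424767 = 2.530065 (NOK/BRL).

2.5301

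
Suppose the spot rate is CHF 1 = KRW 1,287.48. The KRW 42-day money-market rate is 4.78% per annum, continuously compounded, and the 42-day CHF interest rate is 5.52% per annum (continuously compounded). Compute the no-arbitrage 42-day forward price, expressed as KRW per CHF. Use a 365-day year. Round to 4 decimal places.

1286.3842

T = 42/365 years.
KRW accumulates by e^(0.0478×42/365) = 1.0055154283.
CHF growth factor: e^(0.0552×42/365) = 1.0063719962.
Forward (KRW per CHF) = 1287.48 × 1.0055154283 / 1.0063719962 = 1286.384169.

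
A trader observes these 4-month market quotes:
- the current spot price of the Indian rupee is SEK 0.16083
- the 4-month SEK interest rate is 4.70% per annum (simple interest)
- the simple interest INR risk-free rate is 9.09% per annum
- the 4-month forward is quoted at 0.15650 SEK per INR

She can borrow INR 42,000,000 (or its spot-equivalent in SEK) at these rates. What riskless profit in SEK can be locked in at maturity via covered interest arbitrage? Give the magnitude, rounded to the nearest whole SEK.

T = 4/12 years.
Keep in INR, deliver into the forward: 42,000,000·1.030300·0.15650 = SEK 6,772,161.90.
Swap to SEK now, deposit: 42,000,000·0.16083·1.015666667 = SEK 6,860,686.14.
The quoted forward undervalues INR, so borrow INR, convert to SEK at spot, deposit the SEK at 4.70%, and buy INR forward at 0.15650 to cover the loan.
The gap between the two covered legs is SEK 88,524.

SEK 88,524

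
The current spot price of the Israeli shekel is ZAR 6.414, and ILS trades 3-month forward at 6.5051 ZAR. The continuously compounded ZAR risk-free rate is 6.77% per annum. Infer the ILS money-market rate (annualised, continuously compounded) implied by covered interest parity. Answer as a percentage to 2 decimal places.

1.13%

T = 3/12 years.
CIP gives F = S · g_ZAR/g_ILS, so g_ZAR/g_ILS = 6.5051/6.414 = 1.0142033.
ZAR growth factor: e^(0.0677×3/12) = 1.017069.
That pins the ILS growth at 1.0028256.
r = ln(1.0028256)/(3/12) = 0.011286 → 1.13%.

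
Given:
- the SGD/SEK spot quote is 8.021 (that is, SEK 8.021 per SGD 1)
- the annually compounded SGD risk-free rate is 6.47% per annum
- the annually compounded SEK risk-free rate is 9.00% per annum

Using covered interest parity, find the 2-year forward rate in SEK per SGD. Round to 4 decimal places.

T = 2 years.
Growth of 1 SEK over T: (1 + 0.0900)^2 = 1.188100.
SGD growth factor: (1 + 0.0647)^2 = 1.1335861.
CIP: F = S · (grow SEK)/(grow SGD) = 8.021 × 1.188100/1.1335861 = 8.406728 SEK per SGD.

8.4067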